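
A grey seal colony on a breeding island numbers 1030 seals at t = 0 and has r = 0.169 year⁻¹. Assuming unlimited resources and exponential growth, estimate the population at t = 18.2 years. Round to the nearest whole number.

N(t) = N₀·e^(rt) = 1030 × e^(0.169×18.2) = 1030 × e^3.076.
e^3.076 ≈ 21.667, so N ≈ 1030 × 21.667 = 22317.2.

22317 seals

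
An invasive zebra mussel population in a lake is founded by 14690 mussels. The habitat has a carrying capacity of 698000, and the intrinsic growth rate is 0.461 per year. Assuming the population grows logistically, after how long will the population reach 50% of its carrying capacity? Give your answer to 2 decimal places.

A = (K − N₀)/N₀ = (698000 − 14690)/14690 = 46.515.
Solve 698000/(1 + 46.515·e^(−0.461t)) = 349000: 1 + 46.515·e^(−0.461t) = 2, so e^(−0.461t) = 0.0214983.
−0.461·t = ln(0.0214983) = -3.8398, so t = 3.8398/0.461 = 8.3292.

8.33 years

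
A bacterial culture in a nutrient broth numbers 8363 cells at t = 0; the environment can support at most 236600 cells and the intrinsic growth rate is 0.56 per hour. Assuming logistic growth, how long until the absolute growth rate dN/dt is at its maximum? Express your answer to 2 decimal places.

Logistic growth is fastest at N = K/2 = 118300.
A = (K − N₀)/N₀ = 27.291. Set K/(1 + A·e^(−rt)) = K/2 → A·e^(−rt) = 1.
e^(−0.56t) = 1/27.291 = 0.0366417, so t = ln(27.291)/0.56 = 3.3066/0.56 = 5.9046.

5.90 hours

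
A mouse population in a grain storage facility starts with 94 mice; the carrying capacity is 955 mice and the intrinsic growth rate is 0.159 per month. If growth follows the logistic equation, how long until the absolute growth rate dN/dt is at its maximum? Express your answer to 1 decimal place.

Logistic growth is fastest at N = K/2 = 477.5.
A = (K − N₀)/N₀ = 9.1596. Set K/(1 + A·e^(−rt)) = K/2 → A·e^(−rt) = 1.
e^(−0.159t) = 1/9.1596 = 0.109175, so t = ln(9.1596)/0.159 = 2.2148/0.159 = 13.93.

13.9 months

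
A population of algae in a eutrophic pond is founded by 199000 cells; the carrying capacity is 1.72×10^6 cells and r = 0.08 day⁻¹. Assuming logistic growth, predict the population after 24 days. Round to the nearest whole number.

A = (K − N₀)/N₀ = (1.72×10^6 − 199000)/199000 = 7.6432.
N(t) = K/(1 + A·e^(−rt)) = 1.72×10^6/(1 + 7.6432×e^(−0.08×24)).
e^(−1.92) = 0.14661; denominator = 1 + 7.6432×0.14661 = 2.1205.
N = 1.72×10^6/2.1205 = 811111.

811111 cells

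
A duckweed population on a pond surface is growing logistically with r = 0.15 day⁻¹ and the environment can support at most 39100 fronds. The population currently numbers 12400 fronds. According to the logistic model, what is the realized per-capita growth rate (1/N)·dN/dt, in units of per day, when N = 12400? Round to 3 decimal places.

0.102 per day

(1/N)·dN/dt = r(1 − N/K) = 0.15 × (1 − 12400/39100).
= 0.15 × 0.68286 = 0.10243.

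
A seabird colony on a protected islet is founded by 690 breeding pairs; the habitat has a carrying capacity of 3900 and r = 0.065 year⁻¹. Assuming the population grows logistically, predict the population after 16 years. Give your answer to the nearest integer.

1475 breeding pairs

A = (K − N₀)/N₀ = (3900 − 690)/690 = 4.6522.
N(t) = K/(1 + A·e^(−rt)) = 3900/(1 + 4.6522×e^(−0.065×16)).
e^(−1.04) = 0.35345; denominator = 1 + 4.6522×0.35345 = 2.6443.
N = 3900/2.6443 = 1474.85.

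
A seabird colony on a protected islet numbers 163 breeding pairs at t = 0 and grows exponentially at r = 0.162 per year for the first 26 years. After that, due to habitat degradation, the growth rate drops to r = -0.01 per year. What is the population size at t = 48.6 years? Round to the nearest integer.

8776 breeding pairs

Phase 1: N(26) = 163·e^(0.162×26) = 163·e^4.212 = 11001.1.
Phase 2 runs for 48.6 − 26 = 22.6 years at r = -0.01.
N(48.6) = 11001.1·e^(-0.01×22.6) = 11001.1·e^-0.226 = 8775.77.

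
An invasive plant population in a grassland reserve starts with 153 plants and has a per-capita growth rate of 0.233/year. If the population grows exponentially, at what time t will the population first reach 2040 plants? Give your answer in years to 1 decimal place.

Set N₀·e^(rt) = 2040: e^(0.233·t) = 2040/153 = 13.333.
0.233·t = ln(13.333) = 2.5903, so t = 2.5903/0.233 = 11.117.

11.1 years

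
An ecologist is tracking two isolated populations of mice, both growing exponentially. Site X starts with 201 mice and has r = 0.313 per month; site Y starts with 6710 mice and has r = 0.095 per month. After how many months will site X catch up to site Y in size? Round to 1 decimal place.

16.1 months

Set 201·e^(0.313t) = 6710·e^(0.095t).
e^((0.313 − 0.095)t) = 6710/201 → e^(0.218·t) = 33.383.
0.218·t = ln(33.383) = 3.508, so t = 3.508/0.218 = 16.092.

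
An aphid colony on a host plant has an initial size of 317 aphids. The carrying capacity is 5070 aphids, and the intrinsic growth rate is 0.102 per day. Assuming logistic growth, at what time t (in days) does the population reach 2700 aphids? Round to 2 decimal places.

27.82 days

A = (K − N₀)/N₀ = (5070 − 317)/317 = 14.994.
Solve 5070/(1 + 14.994·e^(−0.102t)) = 2700: 1 + 14.994·e^(−0.102t) = 1.8778, so e^(−0.102t) = 0.0585431.
−0.102·t = ln(0.0585431) = -2.838, so t = 2.838/0.102 = 27.823.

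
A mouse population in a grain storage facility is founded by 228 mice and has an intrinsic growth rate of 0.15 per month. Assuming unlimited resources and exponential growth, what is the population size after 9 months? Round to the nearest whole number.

N(t) = N₀·e^(rt) = 228 × e^(0.15×9) = 228 × e^1.35.
e^1.35 ≈ 3.8574, so N ≈ 228 × 3.8574 = 879.493.

879 mice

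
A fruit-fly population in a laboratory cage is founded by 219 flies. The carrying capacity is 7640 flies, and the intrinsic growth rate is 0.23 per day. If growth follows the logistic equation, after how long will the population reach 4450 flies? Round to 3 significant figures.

16.8 days

A = (K − N₀)/N₀ = (7640 − 219)/219 = 33.886.
Solve 7640/(1 + 33.886·e^(−0.23t)) = 4450: 1 + 33.886·e^(−0.23t) = 1.7169, so e^(−0.23t) = 0.021155.
−0.23·t = ln(0.021155) = -3.8559, so t = 3.8559/0.23 = 16.765.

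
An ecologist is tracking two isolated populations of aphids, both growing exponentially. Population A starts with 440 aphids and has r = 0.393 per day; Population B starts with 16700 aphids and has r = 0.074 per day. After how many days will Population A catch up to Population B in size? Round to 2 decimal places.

Set 440·e^(0.393t) = 16700·e^(0.074t).
e^((0.393 − 0.074)t) = 16700/440 → e^(0.319·t) = 37.955.
0.319·t = ln(37.955) = 3.6364, so t = 3.6364/0.319 = 11.399.

11.40 days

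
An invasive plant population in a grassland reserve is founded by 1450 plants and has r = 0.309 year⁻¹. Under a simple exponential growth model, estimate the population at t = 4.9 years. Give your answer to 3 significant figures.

6590 plants

N(t) = N₀·e^(rt) = 1450 × e^(0.309×4.9) = 1450 × e^1.514.
e^1.514 ≈ 4.5453, so N ≈ 1450 × 4.5453 = 6590.73.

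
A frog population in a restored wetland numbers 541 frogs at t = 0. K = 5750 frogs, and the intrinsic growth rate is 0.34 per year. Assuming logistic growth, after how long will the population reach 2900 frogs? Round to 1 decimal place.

A = (K − N₀)/N₀ = (5750 − 541)/541 = 9.6285.
Solve 5750/(1 + 9.6285·e^(−0.34t)) = 2900: 1 + 9.6285·e^(−0.34t) = 1.9828, so e^(−0.34t) = 0.102068.
−0.34·t = ln(0.102068) = -2.2821, so t = 2.2821/0.34 = 6.7121.

6.7 years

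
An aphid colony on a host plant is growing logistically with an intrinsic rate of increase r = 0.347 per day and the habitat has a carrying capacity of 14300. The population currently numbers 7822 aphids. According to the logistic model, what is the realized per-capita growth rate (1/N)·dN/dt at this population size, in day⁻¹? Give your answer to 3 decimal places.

(1/N)·dN/dt = r(1 − N/K) = 0.347 × (1 − 7822/14300).
= 0.347 × 0.45301 = 0.15719.

0.157 per day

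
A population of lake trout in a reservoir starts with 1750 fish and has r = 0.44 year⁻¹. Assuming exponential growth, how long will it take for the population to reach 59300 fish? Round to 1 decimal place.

Set N₀·e^(rt) = 59300: e^(0.44·t) = 59300/1750 = 33.886.
0.44·t = ln(33.886) = 3.523, so t = 3.523/0.44 = 8.0068.

8.0 years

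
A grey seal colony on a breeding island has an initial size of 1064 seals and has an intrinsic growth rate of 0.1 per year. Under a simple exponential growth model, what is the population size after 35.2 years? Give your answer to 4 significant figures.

35950 seals

N(t) = N₀·e^(rt) = 1064 × e^(0.1×35.2) = 1064 × e^3.52.
e^3.52 ≈ 33.784, so N ≈ 1064 × 33.784 = 35946.6.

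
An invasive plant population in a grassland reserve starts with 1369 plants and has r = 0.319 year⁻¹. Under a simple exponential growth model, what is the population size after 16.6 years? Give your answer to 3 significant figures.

273000 plants

N(t) = N₀·e^(rt) = 1369 × e^(0.319×16.6) = 1369 × e^5.295.
e^5.295 ≈ 199.42, so N ≈ 1369 × 199.42 = 273002.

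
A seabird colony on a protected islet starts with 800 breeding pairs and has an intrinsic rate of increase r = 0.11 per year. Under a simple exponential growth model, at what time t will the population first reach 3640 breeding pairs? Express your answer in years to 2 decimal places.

13.77 years

Set N₀·e^(rt) = 3640: e^(0.11·t) = 3640/800 = 4.55.
0.11·t = ln(4.55) = 1.5151, so t = 1.5151/0.11 = 13.774.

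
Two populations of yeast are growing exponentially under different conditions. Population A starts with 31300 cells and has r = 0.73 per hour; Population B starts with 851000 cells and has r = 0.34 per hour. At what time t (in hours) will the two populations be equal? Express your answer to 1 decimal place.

Set 31300·e^(0.73t) = 851000·e^(0.34t).
e^((0.73 − 0.34)t) = 851000/31300 → e^(0.39·t) = 27.188.
0.39·t = ln(27.188) = 3.3028, so t = 3.3028/0.39 = 8.4687.

8.5 hours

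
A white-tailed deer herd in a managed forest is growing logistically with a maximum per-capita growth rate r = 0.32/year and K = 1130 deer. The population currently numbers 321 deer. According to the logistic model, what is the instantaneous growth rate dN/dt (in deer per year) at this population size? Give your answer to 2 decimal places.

dN/dt = rN(1 − N/K) = 0.32 × 321 × (1 − 321/1130).
1 − 321/1130 = 0.71593; dN/dt = 0.32 × 321 × 0.71593 = 73.54.

73.54 deer per year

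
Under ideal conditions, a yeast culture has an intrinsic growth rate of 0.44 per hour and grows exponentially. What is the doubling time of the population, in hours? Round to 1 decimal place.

Doubling time t_d = ln(2)/r = 0.6931/0.44 = 1.5753.

1.6 hours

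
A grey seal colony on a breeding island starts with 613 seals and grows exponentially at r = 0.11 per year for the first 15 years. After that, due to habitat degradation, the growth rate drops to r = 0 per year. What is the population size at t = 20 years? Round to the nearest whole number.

Phase 1: N(15) = 613·e^(0.11×15) = 613·e^1.65 = 3191.88.
Phase 2 runs for 20 − 15 = 5 years at r = 0.
N(20) = 3191.88·e^(0×5) = 3191.88·e^-0 = 3191.88.

3192 seals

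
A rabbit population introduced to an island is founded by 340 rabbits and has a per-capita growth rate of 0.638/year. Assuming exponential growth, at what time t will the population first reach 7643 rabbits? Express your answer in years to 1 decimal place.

Set N₀·e^(rt) = 7643: e^(0.638·t) = 7643/340 = 22.479.
0.638·t = ln(22.479) = 3.1126, so t = 3.1126/0.638 = 4.8787.

4.9 years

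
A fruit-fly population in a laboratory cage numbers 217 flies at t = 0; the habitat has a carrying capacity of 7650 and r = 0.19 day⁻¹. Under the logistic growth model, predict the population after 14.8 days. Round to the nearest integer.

2502 flies

A = (K − N₀)/N₀ = (7650 − 217)/217 = 34.253.
N(t) = K/(1 + A·e^(−rt)) = 7650/(1 + 34.253×e^(−0.19×14.8)).
e^(−2.812) = 0.060085; denominator = 1 + 34.253×0.060085 = 3.0581.
N = 7650/3.0581 = 2501.55.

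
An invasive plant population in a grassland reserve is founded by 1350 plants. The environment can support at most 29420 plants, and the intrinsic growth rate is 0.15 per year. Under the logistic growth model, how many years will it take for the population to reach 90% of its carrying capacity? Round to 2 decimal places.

34.88 years

A = (K − N₀)/N₀ = (29420 − 1350)/1350 = 20.793.
Solve 29420/(1 + 20.793·e^(−0.15t)) = 26478: 1 + 20.793·e^(−0.15t) = 1.1111, so e^(−0.15t) = 0.00534378.
−0.15·t = ln(0.00534378) = -5.2318, so t = 5.2318/0.15 = 34.879.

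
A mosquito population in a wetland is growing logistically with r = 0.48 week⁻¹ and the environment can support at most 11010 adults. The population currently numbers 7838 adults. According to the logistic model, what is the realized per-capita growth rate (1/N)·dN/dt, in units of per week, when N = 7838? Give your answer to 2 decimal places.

0.14 per week

(1/N)·dN/dt = r(1 − N/K) = 0.48 × (1 − 7838/11010).
= 0.48 × 0.2881 = 0.13829.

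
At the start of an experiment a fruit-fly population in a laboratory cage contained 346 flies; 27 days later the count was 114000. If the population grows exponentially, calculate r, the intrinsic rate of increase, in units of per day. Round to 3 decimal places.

From N(t) = N₀·e^(rt): e^(r·27) = 114000/346 = 329.48.
r·27 = ln(329.48) = 5.7975, so r = 5.7975/27 = 0.21472.

0.215 per day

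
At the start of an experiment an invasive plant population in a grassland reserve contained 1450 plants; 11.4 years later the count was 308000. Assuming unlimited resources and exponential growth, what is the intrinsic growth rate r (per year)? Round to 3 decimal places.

From N(t) = N₀·e^(rt): e^(r·11.4) = 308000/1450 = 212.41.
r·11.4 = ln(212.41) = 5.3585, so r = 5.3585/11.4 = 0.47005.

0.470 per year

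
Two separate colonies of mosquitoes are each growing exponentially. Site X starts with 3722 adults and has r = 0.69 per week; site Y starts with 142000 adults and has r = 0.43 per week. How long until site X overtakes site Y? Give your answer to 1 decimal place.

14.0 weeks

Set 3722·e^(0.69t) = 142000·e^(0.43t).
e^((0.69 − 0.43)t) = 142000/3722 → e^(0.26·t) = 38.152.
0.26·t = ln(38.152) = 3.6416, so t = 3.6416/0.26 = 14.006.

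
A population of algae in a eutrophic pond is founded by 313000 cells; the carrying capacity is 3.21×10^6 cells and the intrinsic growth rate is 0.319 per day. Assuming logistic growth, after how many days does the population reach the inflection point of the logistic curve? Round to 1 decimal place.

Logistic growth is fastest at N = K/2 = 1.605×10^6.
A = (K − N₀)/N₀ = 9.2556. Set K/(1 + A·e^(−rt)) = K/2 → A·e^(−rt) = 1.
e^(−0.319t) = 1/9.2556 = 0.108043, so t = ln(9.2556)/0.319 = 2.2252/0.319 = 6.9756.

7.0 days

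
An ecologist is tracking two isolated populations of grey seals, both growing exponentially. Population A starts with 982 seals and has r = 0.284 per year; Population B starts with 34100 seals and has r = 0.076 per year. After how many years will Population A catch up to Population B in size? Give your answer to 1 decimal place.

Set 982·e^(0.284t) = 34100·e^(0.076t).
e^((0.284 − 0.076)t) = 34100/982 → e^(0.208·t) = 34.725.
0.208·t = ln(34.725) = 3.5475, so t = 3.5475/0.208 = 17.055.

17.1 years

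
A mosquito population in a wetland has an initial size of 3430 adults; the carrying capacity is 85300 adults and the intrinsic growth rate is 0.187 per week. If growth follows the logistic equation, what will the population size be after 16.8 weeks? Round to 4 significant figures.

41990 adults

A = (K − N₀)/N₀ = (85300 − 3430)/3430 = 23.869.
N(t) = K/(1 + A·e^(−rt)) = 85300/(1 + 23.869×e^(−0.187×16.8)).
e^(−3.142) = 0.043214; denominator = 1 + 23.869×0.043214 = 2.0315.
N = 85300/2.0315 = 41989.6.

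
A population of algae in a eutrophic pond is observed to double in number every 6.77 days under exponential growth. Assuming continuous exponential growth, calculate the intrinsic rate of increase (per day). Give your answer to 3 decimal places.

r = ln(2)/t_d = 0.6931/6.77 = 0.10239.

0.102 per day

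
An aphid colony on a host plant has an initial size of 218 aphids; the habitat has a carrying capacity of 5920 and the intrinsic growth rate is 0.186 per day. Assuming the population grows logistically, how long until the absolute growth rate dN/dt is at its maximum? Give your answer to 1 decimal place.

Logistic growth is fastest at N = K/2 = 2960.
A = (K − N₀)/N₀ = 26.156. Set K/(1 + A·e^(−rt)) = K/2 → A·e^(−rt) = 1.
e^(−0.186t) = 1/26.156 = 0.0382322, so t = ln(26.156)/0.186 = 3.2641/0.186 = 17.549.

17.5 days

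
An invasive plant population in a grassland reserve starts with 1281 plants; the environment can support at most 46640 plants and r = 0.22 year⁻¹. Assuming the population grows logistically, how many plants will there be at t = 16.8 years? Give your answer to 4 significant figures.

24820 plants

A = (K − N₀)/N₀ = (46640 − 1281)/1281 = 35.409.
N(t) = K/(1 + A·e^(−rt)) = 46640/(1 + 35.409×e^(−0.22×16.8)).
e^(−3.696) = 0.024823; denominator = 1 + 35.409×0.024823 = 1.8789.
N = 46640/1.8789 = 24822.4.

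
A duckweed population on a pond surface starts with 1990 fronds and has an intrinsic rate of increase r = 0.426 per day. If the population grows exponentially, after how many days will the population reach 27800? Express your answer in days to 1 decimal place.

6.2 days

Set N₀·e^(rt) = 27800: e^(0.426·t) = 27800/1990 = 13.97.
0.426·t = ln(13.97) = 2.6369, so t = 2.6369/0.426 = 6.1899.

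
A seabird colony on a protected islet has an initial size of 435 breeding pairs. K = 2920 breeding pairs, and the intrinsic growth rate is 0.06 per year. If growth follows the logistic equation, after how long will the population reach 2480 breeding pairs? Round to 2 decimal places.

A = (K − N₀)/N₀ = (2920 − 435)/435 = 5.7126.
Solve 2920/(1 + 5.7126·e^(−0.06t)) = 2480: 1 + 5.7126·e^(−0.06t) = 1.1774, so e^(−0.06t) = 0.0310573.
−0.06·t = ln(0.0310573) = -3.4719, so t = 3.4719/0.06 = 57.865.

57.87 years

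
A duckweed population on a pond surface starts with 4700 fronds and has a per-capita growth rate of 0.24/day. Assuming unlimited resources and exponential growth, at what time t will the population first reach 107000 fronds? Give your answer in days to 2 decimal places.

13.02 days

Set N₀·e^(rt) = 107000: e^(0.24·t) = 107000/4700 = 22.766.
0.24·t = ln(22.766) = 3.1253, so t = 3.1253/0.24 = 13.022.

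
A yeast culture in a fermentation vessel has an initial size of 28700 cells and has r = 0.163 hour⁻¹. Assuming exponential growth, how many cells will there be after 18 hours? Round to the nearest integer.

N(t) = N₀·e^(rt) = 28700 × e^(0.163×18) = 28700 × e^2.934.
e^2.934 ≈ 18.803, so N ≈ 28700 × 18.803 = 539637.

539637 cells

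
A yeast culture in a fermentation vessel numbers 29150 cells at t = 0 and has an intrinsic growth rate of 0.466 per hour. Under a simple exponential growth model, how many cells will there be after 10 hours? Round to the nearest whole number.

3079292 cells

N(t) = N₀·e^(rt) = 29150 × e^(0.466×10) = 29150 × e^4.66.
e^4.66 ≈ 105.64, so N ≈ 29150 × 105.64 = 3.079292×10^6.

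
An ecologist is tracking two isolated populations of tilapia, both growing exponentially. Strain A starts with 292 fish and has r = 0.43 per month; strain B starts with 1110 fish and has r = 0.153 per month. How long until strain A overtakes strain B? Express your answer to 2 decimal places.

4.82 months

Set 292·e^(0.43t) = 1110·e^(0.153t).
e^((0.43 − 0.153)t) = 1110/292 → e^(0.277·t) = 3.8014.
0.277·t = ln(3.8014) = 1.3354, so t = 1.3354/0.277 = 4.8208.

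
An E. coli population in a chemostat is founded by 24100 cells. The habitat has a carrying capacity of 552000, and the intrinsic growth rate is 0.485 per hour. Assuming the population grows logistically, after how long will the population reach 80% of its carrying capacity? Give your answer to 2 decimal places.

9.22 hours

A = (K − N₀)/N₀ = (552000 − 24100)/24100 = 21.905.
Solve 552000/(1 + 21.905·e^(−0.485t)) = 441600: 1 + 21.905·e^(−0.485t) = 1.25, so e^(−0.485t) = 0.0114131.
−0.485·t = ln(0.0114131) = -4.473, so t = 4.473/0.485 = 9.2227.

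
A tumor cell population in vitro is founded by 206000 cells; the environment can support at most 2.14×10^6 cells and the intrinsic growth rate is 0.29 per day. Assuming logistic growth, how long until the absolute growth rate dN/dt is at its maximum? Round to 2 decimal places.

Logistic growth is fastest at N = K/2 = 1.07×10^6.
A = (K − N₀)/N₀ = 9.3883. Set K/(1 + A·e^(−rt)) = K/2 → A·e^(−rt) = 1.
e^(−0.29t) = 1/9.3883 = 0.106515, so t = ln(9.3883)/0.29 = 2.2395/0.29 = 7.7223.

7.72 days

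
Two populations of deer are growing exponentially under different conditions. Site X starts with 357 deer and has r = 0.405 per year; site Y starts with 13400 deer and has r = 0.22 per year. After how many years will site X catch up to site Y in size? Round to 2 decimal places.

Set 357·e^(0.405t) = 13400·e^(0.22t).
e^((0.405 − 0.22)t) = 13400/357 → e^(0.185·t) = 37.535.
0.185·t = ln(37.535) = 3.6253, so t = 3.6253/0.185 = 19.596.

19.60 years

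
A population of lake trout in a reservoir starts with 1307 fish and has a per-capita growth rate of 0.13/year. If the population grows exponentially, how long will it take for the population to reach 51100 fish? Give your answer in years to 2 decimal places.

28.20 years

Set N₀·e^(rt) = 51100: e^(0.13·t) = 51100/1307 = 39.097.
0.13·t = ln(39.097) = 3.6661, so t = 3.6661/0.13 = 28.2.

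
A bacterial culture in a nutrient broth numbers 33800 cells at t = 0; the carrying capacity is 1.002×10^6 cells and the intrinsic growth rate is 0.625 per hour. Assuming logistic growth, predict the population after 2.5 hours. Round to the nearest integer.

A = (K − N₀)/N₀ = (1.002×10^6 − 33800)/33800 = 28.645.
N(t) = K/(1 + A·e^(−rt)) = 1.002×10^6/(1 + 28.645×e^(−0.625×2.5)).
e^(−1.562) = 0.20961; denominator = 1 + 28.645×0.20961 = 7.0043.
N = 1.002×10^6/7.0043 = 143055.

143055 cells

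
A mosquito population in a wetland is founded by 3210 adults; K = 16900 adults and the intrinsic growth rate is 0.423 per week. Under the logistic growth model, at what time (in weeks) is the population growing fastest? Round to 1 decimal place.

3.4 weeks

Logistic growth is fastest at N = K/2 = 8450.
A = (K − N₀)/N₀ = 4.2648. Set K/(1 + A·e^(−rt)) = K/2 → A·e^(−rt) = 1.
e^(−0.423t) = 1/4.2648 = 0.234478, so t = ln(4.2648)/0.423 = 1.4504/0.423 = 3.4288.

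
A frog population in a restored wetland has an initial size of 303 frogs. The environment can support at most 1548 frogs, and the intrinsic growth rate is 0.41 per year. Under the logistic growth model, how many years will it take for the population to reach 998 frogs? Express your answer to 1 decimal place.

A = (K − N₀)/N₀ = (1548 − 303)/303 = 4.1089.
Solve 1548/(1 + 4.1089·e^(−0.41t)) = 998: 1 + 4.1089·e^(−0.41t) = 1.5511, so e^(−0.41t) = 0.134124.
−0.41·t = ln(0.134124) = -2.009, so t = 2.009/0.41 = 4.9.

4.9 years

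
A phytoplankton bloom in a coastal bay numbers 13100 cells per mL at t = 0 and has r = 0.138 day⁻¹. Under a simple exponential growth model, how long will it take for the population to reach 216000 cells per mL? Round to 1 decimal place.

Set N₀·e^(rt) = 216000: e^(0.138·t) = 216000/13100 = 16.489.
0.138·t = ln(16.489) = 2.8027, so t = 2.8027/0.138 = 20.309.

20.3 days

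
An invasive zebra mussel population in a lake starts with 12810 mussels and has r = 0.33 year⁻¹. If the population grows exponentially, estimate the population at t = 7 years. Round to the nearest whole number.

N(t) = N₀·e^(rt) = 12810 × e^(0.33×7) = 12810 × e^2.31.
e^2.31 ≈ 10.074, so N ≈ 12810 × 10.074 = 129053.

129053 mussels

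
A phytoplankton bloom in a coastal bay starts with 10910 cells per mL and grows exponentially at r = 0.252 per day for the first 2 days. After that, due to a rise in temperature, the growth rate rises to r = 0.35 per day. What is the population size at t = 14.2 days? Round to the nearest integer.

1291655 cells per mL

Phase 1: N(2) = 10910·e^(0.252×2) = 10910·e^0.504 = 18059.6.
Phase 2 runs for 14.2 − 2 = 12.2 days at r = 0.35.
N(14.2) = 18059.6·e^(0.35×12.2) = 18059.6·e^4.27 = 1.291655×10^6.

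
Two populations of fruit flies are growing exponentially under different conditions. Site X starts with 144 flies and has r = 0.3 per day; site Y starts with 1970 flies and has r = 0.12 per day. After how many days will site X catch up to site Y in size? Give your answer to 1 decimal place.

Set 144·e^(0.3t) = 1970·e^(0.12t).
e^((0.3 − 0.12)t) = 1970/144 → e^(0.18·t) = 13.681.
0.18·t = ln(13.681) = 2.616, so t = 2.616/0.18 = 14.533.

14.5 days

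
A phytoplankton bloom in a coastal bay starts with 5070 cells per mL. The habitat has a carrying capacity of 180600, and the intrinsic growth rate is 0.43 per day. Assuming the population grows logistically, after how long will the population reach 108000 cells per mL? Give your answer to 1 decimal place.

A = (K − N₀)/N₀ = (180600 − 5070)/5070 = 34.621.
Solve 180600/(1 + 34.621·e^(−0.43t)) = 108000: 1 + 34.621·e^(−0.43t) = 1.6722, so e^(−0.43t) = 0.0194164.
−0.43·t = ln(0.0194164) = -3.9416, so t = 3.9416/0.43 = 9.1666.

9.2 days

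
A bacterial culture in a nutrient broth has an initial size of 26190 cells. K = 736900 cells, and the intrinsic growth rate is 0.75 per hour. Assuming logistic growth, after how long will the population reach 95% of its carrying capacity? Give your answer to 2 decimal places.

A = (K − N₀)/N₀ = (736900 − 26190)/26190 = 27.137.
Solve 736900/(1 + 27.137·e^(−0.75t)) = 700055: 1 + 27.137·e^(−0.75t) = 1.0526, so e^(−0.75t) = 0.0019395.
−0.75·t = ln(0.0019395) = -6.2453, so t = 6.2453/0.75 = 8.3271.

8.33 hours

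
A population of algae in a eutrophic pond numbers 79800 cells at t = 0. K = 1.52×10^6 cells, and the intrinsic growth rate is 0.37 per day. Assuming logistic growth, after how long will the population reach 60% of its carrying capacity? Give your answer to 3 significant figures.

8.91 days

A = (K − N₀)/N₀ = (1.52×10^6 − 79800)/79800 = 18.048.
Solve 1.52×10^6/(1 + 18.048·e^(−0.37t)) = 912000: 1 + 18.048·e^(−0.37t) = 1.6667, so e^(−0.37t) = 0.0369393.
−0.37·t = ln(0.0369393) = -3.2985, so t = 3.2985/0.37 = 8.9148.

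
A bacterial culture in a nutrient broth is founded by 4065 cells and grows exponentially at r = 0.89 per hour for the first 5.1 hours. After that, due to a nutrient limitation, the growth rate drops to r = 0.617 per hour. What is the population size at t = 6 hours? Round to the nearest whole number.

662959 cells

Phase 1: N(5.1) = 4065·e^(0.89×5.1) = 4065·e^4.539 = 380472.
Phase 2 runs for 6 − 5.1 = 0.9 hours at r = 0.617.
N(6) = 380472·e^(0.617×0.9) = 380472·e^0.5553 = 662959.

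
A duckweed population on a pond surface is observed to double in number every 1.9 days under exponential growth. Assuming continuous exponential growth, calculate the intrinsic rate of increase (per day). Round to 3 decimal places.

r = ln(2)/t_d = 0.6931/1.9 = 0.36481.

0.365 per day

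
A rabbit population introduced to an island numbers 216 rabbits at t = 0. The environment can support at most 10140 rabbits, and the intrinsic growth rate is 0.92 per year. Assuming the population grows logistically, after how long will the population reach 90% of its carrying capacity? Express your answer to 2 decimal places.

A = (K − N₀)/N₀ = (10140 − 216)/216 = 45.944.
Solve 10140/(1 + 45.944·e^(−0.92t)) = 9126: 1 + 45.944·e^(−0.92t) = 1.1111, so e^(−0.92t) = 0.00241838.
−0.92·t = ln(0.00241838) = -6.0247, so t = 6.0247/0.92 = 6.5485.

6.55 years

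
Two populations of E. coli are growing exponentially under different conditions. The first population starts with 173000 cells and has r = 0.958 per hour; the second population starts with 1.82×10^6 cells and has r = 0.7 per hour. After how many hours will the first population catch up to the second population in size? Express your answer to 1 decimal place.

Set 173000·e^(0.958t) = 1.82×10^6·e^(0.7t).
e^((0.958 − 0.7)t) = 1.82×10^6/173000 → e^(0.258·t) = 10.52.
0.258·t = ln(10.52) = 2.3533, so t = 2.3533/0.258 = 9.1213.

9.1 hours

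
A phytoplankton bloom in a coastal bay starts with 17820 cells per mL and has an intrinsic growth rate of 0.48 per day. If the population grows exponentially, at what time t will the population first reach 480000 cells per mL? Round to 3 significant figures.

6.86 days

Set N₀·e^(rt) = 480000: e^(0.48·t) = 480000/17820 = 26.936.
0.48·t = ln(26.936) = 3.2935, so t = 3.2935/0.48 = 6.8614.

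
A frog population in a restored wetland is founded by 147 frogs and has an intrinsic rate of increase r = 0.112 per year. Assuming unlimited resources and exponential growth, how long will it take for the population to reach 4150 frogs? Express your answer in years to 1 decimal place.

29.8 years

Set N₀·e^(rt) = 4150: e^(0.112·t) = 4150/147 = 28.231.
0.112·t = ln(28.231) = 3.3404, so t = 3.3404/0.112 = 29.825.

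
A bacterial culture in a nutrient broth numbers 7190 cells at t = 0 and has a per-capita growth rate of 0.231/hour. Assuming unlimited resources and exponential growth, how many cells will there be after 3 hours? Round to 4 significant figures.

N(t) = N₀·e^(rt) = 7190 × e^(0.231×3) = 7190 × e^0.693.
e^0.693 ≈ 1.9997, so N ≈ 7190 × 1.9997 = 14377.9.

14380 cells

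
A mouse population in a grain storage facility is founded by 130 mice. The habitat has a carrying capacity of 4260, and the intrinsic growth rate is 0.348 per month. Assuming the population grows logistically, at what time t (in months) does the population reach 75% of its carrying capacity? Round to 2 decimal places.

13.10 months

A = (K − N₀)/N₀ = (4260 − 130)/130 = 31.769.
Solve 4260/(1 + 31.769·e^(−0.348t)) = 3195: 1 + 31.769·e^(−0.348t) = 1.3333, so e^(−0.348t) = 0.0104923.
−0.348·t = ln(0.0104923) = -4.5571, so t = 4.5571/0.348 = 13.095.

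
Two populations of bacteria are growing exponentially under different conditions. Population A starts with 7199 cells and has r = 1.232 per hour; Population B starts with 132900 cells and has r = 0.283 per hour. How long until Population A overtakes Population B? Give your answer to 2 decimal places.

Set 7199·e^(1.232t) = 132900·e^(0.283t).
e^((1.232 − 0.283)t) = 132900/7199 → e^(0.949·t) = 18.461.
0.949·t = ln(18.461) = 2.9157, so t = 2.9157/0.949 = 3.0723.

3.07 hours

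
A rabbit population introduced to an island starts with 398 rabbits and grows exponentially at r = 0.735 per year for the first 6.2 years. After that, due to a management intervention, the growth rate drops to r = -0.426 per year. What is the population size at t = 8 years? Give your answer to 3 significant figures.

17600 rabbits

Phase 1: N(6.2) = 398·e^(0.735×6.2) = 398·e^4.557 = 37928.3.
Phase 2 runs for 8 − 6.2 = 1.8 years at r = -0.426.
N(8) = 37928.3·e^(-0.426×1.8) = 37928.3·e^-0.7668 = 17617.6.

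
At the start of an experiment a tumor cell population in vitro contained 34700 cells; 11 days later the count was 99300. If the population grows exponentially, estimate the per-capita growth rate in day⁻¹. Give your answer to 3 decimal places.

From N(t) = N₀·e^(rt): e^(r·11) = 99300/34700 = 2.8617.
r·11 = ln(2.8617) = 1.0514, so r = 1.0514/11 = 0.095582.

0.096 per day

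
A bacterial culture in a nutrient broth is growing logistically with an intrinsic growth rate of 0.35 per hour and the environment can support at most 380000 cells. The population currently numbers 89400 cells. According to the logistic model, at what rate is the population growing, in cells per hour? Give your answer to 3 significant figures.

dN/dt = rN(1 − N/K) = 0.35 × 89400 × (1 − 89400/380000).
1 − 89400/380000 = 0.76474; dN/dt = 0.35 × 89400 × 0.76474 = 23929.

23900 cells per hour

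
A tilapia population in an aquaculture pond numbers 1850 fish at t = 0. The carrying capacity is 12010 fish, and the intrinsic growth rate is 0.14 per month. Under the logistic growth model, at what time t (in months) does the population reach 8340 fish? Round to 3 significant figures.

18.0 months

A = (K − N₀)/N₀ = (12010 − 1850)/1850 = 5.4919.
Solve 12010/(1 + 5.4919·e^(−0.14t)) = 8340: 1 + 5.4919·e^(−0.14t) = 1.44, so e^(−0.14t) = 0.0801268.
−0.14·t = ln(0.0801268) = -2.5241, so t = 2.5241/0.14 = 18.03.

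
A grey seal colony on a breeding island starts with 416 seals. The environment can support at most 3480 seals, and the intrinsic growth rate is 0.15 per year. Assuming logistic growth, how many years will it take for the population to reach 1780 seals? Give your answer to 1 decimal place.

13.6 years

A = (K − N₀)/N₀ = (3480 − 416)/416 = 7.3654.
Solve 3480/(1 + 7.3654·e^(−0.15t)) = 1780: 1 + 7.3654·e^(−0.15t) = 1.9551, so e^(−0.15t) = 0.129668.
−0.15·t = ln(0.129668) = -2.0428, so t = 2.0428/0.15 = 13.619.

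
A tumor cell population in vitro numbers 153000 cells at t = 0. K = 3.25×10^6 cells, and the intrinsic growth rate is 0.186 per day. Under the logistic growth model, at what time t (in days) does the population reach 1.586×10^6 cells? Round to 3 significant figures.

15.9 days

A = (K − N₀)/N₀ = (3.25×10^6 − 153000)/153000 = 20.242.
Solve 3.25×10^6/(1 + 20.242·e^(−0.186t)) = 1.586×10^6: 1 + 20.242·e^(−0.186t) = 2.0492, so e^(−0.186t) = 0.0518323.
−0.186·t = ln(0.0518323) = -2.9597, so t = 2.9597/0.186 = 15.913.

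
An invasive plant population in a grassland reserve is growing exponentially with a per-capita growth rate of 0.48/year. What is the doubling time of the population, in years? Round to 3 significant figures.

1.44 years

Doubling time t_d = ln(2)/r = 0.6931/0.48 = 1.4441.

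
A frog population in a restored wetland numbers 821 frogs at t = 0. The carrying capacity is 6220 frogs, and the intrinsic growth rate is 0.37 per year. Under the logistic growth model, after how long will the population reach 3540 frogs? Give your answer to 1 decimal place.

5.8 years

A = (K − N₀)/N₀ = (6220 − 821)/821 = 6.5761.
Solve 6220/(1 + 6.5761·e^(−0.37t)) = 3540: 1 + 6.5761·e^(−0.37t) = 1.7571, so e^(−0.37t) = 0.115123.
−0.37·t = ln(0.115123) = -2.1618, so t = 2.1618/0.37 = 5.8426.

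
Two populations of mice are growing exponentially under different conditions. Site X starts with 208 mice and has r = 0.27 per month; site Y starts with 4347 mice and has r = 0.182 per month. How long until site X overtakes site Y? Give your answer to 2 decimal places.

34.54 months

Set 208·e^(0.27t) = 4347·e^(0.182t).
e^((0.27 − 0.182)t) = 4347/208 → e^(0.088·t) = 20.899.
0.088·t = ln(20.899) = 3.0397, so t = 3.0397/0.088 = 34.542.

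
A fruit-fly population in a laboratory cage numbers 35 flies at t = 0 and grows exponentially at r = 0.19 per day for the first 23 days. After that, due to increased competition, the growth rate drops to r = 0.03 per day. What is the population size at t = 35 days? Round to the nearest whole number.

Phase 1: N(23) = 35·e^(0.19×23) = 35·e^4.37 = 2766.53.
Phase 2 runs for 35 − 23 = 12 days at r = 0.03.
N(35) = 2766.53·e^(0.03×12) = 2766.53·e^0.36 = 3965.34.

3965 flies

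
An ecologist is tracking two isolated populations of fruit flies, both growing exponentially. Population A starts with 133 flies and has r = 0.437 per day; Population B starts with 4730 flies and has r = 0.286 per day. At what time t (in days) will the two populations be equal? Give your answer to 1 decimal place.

23.7 days

Set 133·e^(0.437t) = 4730·e^(0.286t).
e^((0.437 − 0.286)t) = 4730/133 → e^(0.151·t) = 35.564.
0.151·t = ln(35.564) = 3.5713, so t = 3.5713/0.151 = 23.651.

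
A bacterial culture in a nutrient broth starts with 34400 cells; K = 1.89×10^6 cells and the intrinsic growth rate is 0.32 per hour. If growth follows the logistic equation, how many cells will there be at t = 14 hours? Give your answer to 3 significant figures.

1170000 cells

A = (K − N₀)/N₀ = (1.89×10^6 − 34400)/34400 = 53.942.
N(t) = K/(1 + A·e^(−rt)) = 1.89×10^6/(1 + 53.942×e^(−0.32×14)).
e^(−4.48) = 0.011333; denominator = 1 + 53.942×0.011333 = 1.6113.
N = 1.89×10^6/1.6113 = 1.172933×10^6.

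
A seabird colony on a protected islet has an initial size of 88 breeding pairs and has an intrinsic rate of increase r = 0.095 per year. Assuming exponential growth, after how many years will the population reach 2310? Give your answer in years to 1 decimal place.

Set N₀·e^(rt) = 2310: e^(0.095·t) = 2310/88 = 26.25.
0.095·t = ln(26.25) = 3.2677, so t = 3.2677/0.095 = 34.396.

34.4 years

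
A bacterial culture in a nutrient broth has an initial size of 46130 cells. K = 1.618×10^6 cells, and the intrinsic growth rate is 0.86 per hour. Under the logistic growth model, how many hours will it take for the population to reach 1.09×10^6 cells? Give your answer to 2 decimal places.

A = (K − N₀)/N₀ = (1.618×10^6 − 46130)/46130 = 34.075.
Solve 1.618×10^6/(1 + 34.075·e^(−0.86t)) = 1.09×10^6: 1 + 34.075·e^(−0.86t) = 1.4844, so e^(−0.86t) = 0.0142159.
−0.86·t = ln(0.0142159) = -4.2534, so t = 4.2534/0.86 = 4.9458.

4.95 hours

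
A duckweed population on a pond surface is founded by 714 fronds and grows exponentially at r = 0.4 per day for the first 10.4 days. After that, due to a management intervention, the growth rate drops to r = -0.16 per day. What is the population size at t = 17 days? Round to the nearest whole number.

15913 fronds

Phase 1: N(10.4) = 714·e^(0.4×10.4) = 714·e^4.16 = 45747.1.
Phase 2 runs for 17 − 10.4 = 6.6 days at r = -0.16.
N(17) = 45747.1·e^(-0.16×6.6) = 45747.1·e^-1.056 = 15912.9.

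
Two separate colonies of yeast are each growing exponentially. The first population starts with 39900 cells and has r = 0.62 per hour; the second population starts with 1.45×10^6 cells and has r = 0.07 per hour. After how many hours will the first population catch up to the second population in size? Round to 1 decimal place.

Set 39900·e^(0.62t) = 1.45×10^6·e^(0.07t).
e^((0.62 − 0.07)t) = 1.45×10^6/39900 → e^(0.55·t) = 36.341.
0.55·t = ln(36.341) = 3.5929, so t = 3.5929/0.55 = 6.5326.

6.5 hours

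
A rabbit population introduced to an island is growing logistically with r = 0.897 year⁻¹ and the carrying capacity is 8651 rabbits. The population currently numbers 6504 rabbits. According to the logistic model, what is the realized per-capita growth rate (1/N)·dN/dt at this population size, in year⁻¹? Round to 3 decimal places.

0.223 per year

(1/N)·dN/dt = r(1 − N/K) = 0.897 × (1 − 6504/8651).
= 0.897 × 0.24818 = 0.22262.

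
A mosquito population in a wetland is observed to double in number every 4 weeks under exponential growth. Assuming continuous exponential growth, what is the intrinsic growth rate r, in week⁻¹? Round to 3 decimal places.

0.173 per week

r = ln(2)/t_d = 0.6931/4 = 0.17329.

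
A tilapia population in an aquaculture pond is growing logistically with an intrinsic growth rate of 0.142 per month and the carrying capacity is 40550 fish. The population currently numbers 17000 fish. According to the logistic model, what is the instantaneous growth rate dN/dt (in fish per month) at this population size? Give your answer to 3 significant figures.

1400 fish per month

dN/dt = rN(1 − N/K) = 0.142 × 17000 × (1 − 17000/40550).
1 − 17000/40550 = 0.58076; dN/dt = 0.142 × 17000 × 0.58076 = 1402.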